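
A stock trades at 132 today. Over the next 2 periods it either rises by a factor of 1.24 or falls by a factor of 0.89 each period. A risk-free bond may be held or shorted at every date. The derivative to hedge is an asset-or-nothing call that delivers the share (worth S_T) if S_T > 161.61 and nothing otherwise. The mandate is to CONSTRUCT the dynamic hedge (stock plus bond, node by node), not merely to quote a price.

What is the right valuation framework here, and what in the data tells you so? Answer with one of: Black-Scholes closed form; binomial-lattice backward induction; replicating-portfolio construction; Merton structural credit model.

framework: replicating-portfolio construction

Key observation: the deliverable is the dynamic trading strategy on the 2-step tree (spot 132, moves 1.24 and 0.89), so the valuation must go through the node-by-node replicating-portfolio solve.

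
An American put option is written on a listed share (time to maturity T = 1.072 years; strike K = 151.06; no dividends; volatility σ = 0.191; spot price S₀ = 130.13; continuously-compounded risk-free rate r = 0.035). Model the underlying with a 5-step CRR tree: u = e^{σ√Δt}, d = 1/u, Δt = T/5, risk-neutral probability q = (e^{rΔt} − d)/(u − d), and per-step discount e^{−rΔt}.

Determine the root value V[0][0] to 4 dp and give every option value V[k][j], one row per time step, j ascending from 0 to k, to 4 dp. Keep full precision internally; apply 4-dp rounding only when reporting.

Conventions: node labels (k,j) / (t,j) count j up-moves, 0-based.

Δt=0.21440, u=1.09247, d=0.91536, q=0.52043, disc=e^(-rΔt)=0.99252
k=5 terminal: V=max(K-S,0) → 67.4355 51.2553 31.9444 8.8971 0.0000 0.0000
k=4: j=0 S=91.3571 intr=59.7029 cont=58.5736 V=59.7029[EX]; j=1 S=109.0335 intr=42.0265 cont=40.8972 V=42.0265[EX]; j=2 S=130.1300 intr=20.9300 cont=19.8007 V=20.9300[EX]; j=3 S=155.3084 intr=0.0000 cont=4.2349 V=4.2349[hold]; j=4 S=185.3585 intr=0.0000 cont=0.0000 V=0.0000[hold]
k=3: j=0 S=99.8047 intr=51.2553 cont=50.1259 V=51.2553[EX]; j=1 S=119.1156 intr=31.9444 cont=30.8151 V=31.9444[EX]; j=2 S=142.1629 intr=8.8971 cont=12.1498 V=12.1498[hold]; j=3 S=169.6695 intr=0.0000 cont=2.0157 V=2.0157[hold]
k=2: j=0 S=109.0335 intr=42.0265 cont=40.8972 V=42.0265[EX]; j=1 S=130.1300 intr=20.9300 cont=21.4808 V=21.4808[hold]; j=2 S=155.3084 intr=0.0000 cont=6.8243 V=6.8243[hold]
k=1: j=0 S=119.1156 intr=31.9444 cont=31.0996 V=31.9444[EX]; j=1 S=142.1629 intr=8.8971 cont=13.7495 V=13.7495[hold]
k=0: j=0 S=130.1300 intr=20.9300 cont=22.3071 V=22.3071[hold]

price = 22.3071
tree:
22.3071
31.9444 13.7495
42.0265 21.4808 6.8243
51.2553 31.9444 12.1498 2.0157
59.7029 42.0265 20.9300 4.2349 0.0000
67.4355 51.2553 31.9444 8.8971 0.0000 0.0000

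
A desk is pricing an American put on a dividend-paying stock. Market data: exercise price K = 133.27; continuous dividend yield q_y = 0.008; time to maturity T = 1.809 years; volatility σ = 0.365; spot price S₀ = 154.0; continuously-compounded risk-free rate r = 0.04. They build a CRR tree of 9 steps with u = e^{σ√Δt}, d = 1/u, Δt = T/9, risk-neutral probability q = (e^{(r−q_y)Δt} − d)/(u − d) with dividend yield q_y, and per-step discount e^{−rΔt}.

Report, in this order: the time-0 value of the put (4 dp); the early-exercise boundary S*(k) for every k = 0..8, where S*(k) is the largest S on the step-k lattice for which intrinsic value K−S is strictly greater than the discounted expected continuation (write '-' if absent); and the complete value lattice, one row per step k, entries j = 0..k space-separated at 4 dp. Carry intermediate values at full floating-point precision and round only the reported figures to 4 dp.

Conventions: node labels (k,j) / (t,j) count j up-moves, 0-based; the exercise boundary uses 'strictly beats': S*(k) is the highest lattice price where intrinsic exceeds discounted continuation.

params: Δt=0.20100 u=1.17779 d=0.84905 q=0.47881 e^(-rΔt)=0.99199
t_9 payoffs: 97.9592 84.2872 65.3215 39.0124 2.5167 0.0000 0.0000 0.0000 0.0000 0.0000
t_8: node(8,0) S=41.5887 payoff=91.6813 vs cont=90.6809 → 91.6813 [stop]  node(8,1) S=57.6915 payoff=75.5785 vs cont=74.6040 → 75.5785 [stop]  node(8,2) S=80.0291 payoff=53.2409 vs cont=52.3023 → 53.2409 [stop]  node(8,3) S=111.0157 payoff=22.2543 vs cont=21.3655 → 22.2543 [stop]  node(8,4) S=154.0000 payoff=0.0000 vs cont=1.3012 → 1.3012 [wait]  node(8,5) S=213.6275 payoff=0.0000 vs cont=0.0000 → 0.0000 [wait]  node(8,6) S=296.3422 payoff=0.0000 vs cont=0.0000 → 0.0000 [wait]  node(8,7) S=411.0833 payoff=0.0000 vs cont=0.0000 → 0.0000 [wait]  node(8,8) S=570.2512 payoff=0.0000 vs cont=0.0000 → 0.0000 [wait]  ⇒ S*(8)=111.0157
t_7: node(7,0) S=48.9828 payoff=84.2872 vs cont=83.2987 → 84.2872 [stop]  node(7,1) S=67.9485 payoff=65.3215 vs cont=64.3635 → 65.3215 [stop]  node(7,2) S=94.2576 payoff=39.0124 vs cont=38.0967 → 39.0124 [stop]  node(7,3) S=130.7533 payoff=2.5167 vs cont=12.1239 → 12.1239 [wait]  node(7,4) S=181.3798 payoff=0.0000 vs cont=0.6727 → 0.6727 [wait]  node(7,5) S=251.6085 payoff=0.0000 vs cont=0.0000 → 0.0000 [wait]  node(7,6) S=349.0291 payoff=0.0000 vs cont=0.0000 → 0.0000 [wait]  node(7,7) S=484.1701 payoff=0.0000 vs cont=0.0000 → 0.0000 [wait]  ⇒ S*(7)=94.2576
t_6: node(6,0) S=57.6915 payoff=75.5785 vs cont=74.6040 → 75.5785 [stop]  node(6,1) S=80.0291 payoff=53.2409 vs cont=52.3023 → 53.2409 [stop]  node(6,2) S=111.0157 payoff=22.2543 vs cont=25.9286 → 25.9286 [wait]  node(6,3) S=154.0000 payoff=0.0000 vs cont=6.5878 → 6.5878 [wait]  node(6,4) S=213.6275 payoff=0.0000 vs cont=0.3478 → 0.3478 [wait]  node(6,5) S=296.3422 payoff=0.0000 vs cont=0.0000 → 0.0000 [wait]  node(6,6) S=411.0833 payoff=0.0000 vs cont=0.0000 → 0.0000 [wait]  ⇒ S*(6)=80.0291
t_5: node(5,0) S=67.9485 payoff=65.3215 vs cont=64.3635 → 65.3215 [stop]  node(5,1) S=94.2576 payoff=39.0124 vs cont=39.8419 → 39.8419 [wait]  node(5,2) S=130.7533 payoff=2.5167 vs cont=16.5346 → 16.5346 [wait]  node(5,3) S=181.3798 payoff=0.0000 vs cont=3.5712 → 3.5712 [wait]  node(5,4) S=251.6085 payoff=0.0000 vs cont=0.1798 → 0.1798 [wait]  node(5,5) S=349.0291 payoff=0.0000 vs cont=0.0000 → 0.0000 [wait]  ⇒ S*(5)=67.9485
t_4: node(4,0) S=80.0291 payoff=53.2409 vs cont=52.6963 → 53.2409 [stop]  node(4,1) S=111.0157 payoff=22.2543 vs cont=28.4525 → 28.4525 [wait]  node(4,2) S=154.0000 payoff=0.0000 vs cont=10.2449 → 10.2449 [wait]  node(4,3) S=213.6275 payoff=0.0000 vs cont=1.9318 → 1.9318 [wait]  node(4,4) S=296.3422 payoff=0.0000 vs cont=0.0930 → 0.0930 [wait]  ⇒ S*(4)=80.0291
t_3: node(3,0) S=94.2576 payoff=39.0124 vs cont=41.0407 → 41.0407 [wait]  node(3,1) S=130.7533 payoff=2.5167 vs cont=19.5765 → 19.5765 [wait]  node(3,2) S=181.3798 payoff=0.0000 vs cont=6.2143 → 6.2143 [wait]  node(3,3) S=251.6085 payoff=0.0000 vs cont=1.0429 → 1.0429 [wait]  ⇒ S*(3)=-
t_2: node(2,0) S=111.0157 payoff=22.2543 vs cont=30.5171 → 30.5171 [wait]  node(2,1) S=154.0000 payoff=0.0000 vs cont=13.0730 → 13.0730 [wait]  node(2,2) S=213.6275 payoff=0.0000 vs cont=3.7083 → 3.7083 [wait]  ⇒ S*(2)=-
t_1: node(1,0) S=130.7533 payoff=2.5167 vs cont=21.9872 → 21.9872 [wait]  node(1,1) S=181.3798 payoff=0.0000 vs cont=8.5203 → 8.5203 [wait]  ⇒ S*(1)=-
t_0: node(0,0) S=154.0000 payoff=0.0000 vs cont=15.4147 → 15.4147 [wait]  ⇒ S*(0)=-

price = 15.4147
boundary = - - - - 80.0291 67.9485 80.0291 94.2576 111.0157
tree:
15.4147
21.9872 8.5203
30.5171 13.0730 3.7083
41.0407 19.5765 6.2143 1.0429
53.2409 28.4525 10.2449 1.9318 0.0930
65.3215 39.8419 16.5346 3.5712 0.1798 0.0000
75.5785 53.2409 25.9286 6.5878 0.3478 0.0000 0.0000
84.2872 65.3215 39.0124 12.1239 0.6727 0.0000 0.0000 0.0000
91.6813 75.5785 53.2409 22.2543 1.3012 0.0000 0.0000 0.0000 0.0000
97.9592 84.2872 65.3215 39.0124 2.5167 0.0000 0.0000 0.0000 0.0000 0.0000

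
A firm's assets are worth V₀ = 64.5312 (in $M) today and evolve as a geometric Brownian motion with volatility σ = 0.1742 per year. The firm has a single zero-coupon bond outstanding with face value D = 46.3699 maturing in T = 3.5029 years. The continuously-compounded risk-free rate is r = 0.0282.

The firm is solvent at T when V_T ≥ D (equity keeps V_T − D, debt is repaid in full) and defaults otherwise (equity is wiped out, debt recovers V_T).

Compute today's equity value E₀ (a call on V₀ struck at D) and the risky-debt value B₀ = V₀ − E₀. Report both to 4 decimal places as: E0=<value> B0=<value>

E0=23.2618 B0=41.2694

Work the structural quantities from V₀ = 64.5312 against face 46.3699:
d₁ = [ln(V₀/D) + (r + σ²/2)T] / (σ√T)
   = [ln(64.5312/46.3699) + (0.0282 + 0.5·0.1742²)·3.5029] / (0.1742·√3.5029)
   = [0.330498 + 0.151931] / 0.326033 = 1.479692
d₂ = d₁ − σ√T = 1.479692 − 0.326033 = 1.153659
N(d₁) = 0.930522,  N(d₂) = 0.875680,  e^(−rT) = 0.905940
E₀ = V₀·N(d₁) − D·e^(−rT)·N(d₂)
   = 64.5312·0.930522 − 46.3699·0.905940·0.875680 = 23.261837
B₀ = V₀ − E₀ = 64.5312 − 23.261837 = 41.269363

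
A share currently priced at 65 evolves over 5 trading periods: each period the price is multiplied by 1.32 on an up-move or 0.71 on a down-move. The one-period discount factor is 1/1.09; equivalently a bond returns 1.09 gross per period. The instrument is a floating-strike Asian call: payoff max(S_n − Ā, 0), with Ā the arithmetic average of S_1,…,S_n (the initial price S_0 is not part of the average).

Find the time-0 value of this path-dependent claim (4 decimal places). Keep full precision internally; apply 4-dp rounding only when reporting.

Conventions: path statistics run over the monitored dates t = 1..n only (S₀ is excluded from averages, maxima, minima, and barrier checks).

With p* = (R−d)/(u−d) = 0.6230, sum probability × payoff across the paths and divide by R^5.
Enumerate all 2^5 = 32 price paths (U = up ×1.32, D = down ×0.71); each path with k up-moves has probability p*^k·(1−p*)^(5−k).
DDDDD: Ā=26.0852, payoff=0.0000, prob=0.007621
UDDDD: Ā=48.4964, payoff=0.0000, prob=0.012591
DUDDD: Ā=40.5664, payoff=0.0000, prob=0.012591
UUDDD: Ā=75.4191, payoff=0.0000, prob=0.020802
DDUDD: Ā=34.9361, payoff=0.0000, prob=0.012591
UDUDD: Ā=64.9515, payoff=0.0000, prob=0.020802
DUUDD: Ā=57.0215, payoff=0.0000, prob=0.020802
UUUDD: Ā=106.0119, payoff=0.0000, prob=0.034368
DDDUD: Ā=30.9385, payoff=0.0000, prob=0.012591
UDDUD: Ā=57.5195, payoff=0.0000, prob=0.020802
DUDUD: Ā=49.5895, payoff=0.0000, prob=0.020802
UUDUD: Ā=92.1946, payoff=0.0000, prob=0.034368
DDUUD: Ā=43.9592, payoff=0.0000, prob=0.020802
UDUUD: Ā=81.7270, payoff=0.0000, prob=0.034368
DUUUD: Ā=73.7970, payoff=1.5649, prob=0.034368
UUUUD: Ā=137.2001, payoff=2.9093, prob=0.056782
DDDDU: Ā=28.1003, payoff=0.0000, prob=0.012591
UDDDU: Ā=52.2428, payoff=0.0000, prob=0.020802
DUDDU: Ā=44.3128, payoff=0.0000, prob=0.020802
UUDDU: Ā=82.3844, payoff=0.0000, prob=0.034368
DDUDU: Ā=38.6825, payoff=1.8530, prob=0.020802
UDUDU: Ā=71.9168, payoff=3.4451, prob=0.034368
DUUDU: Ā=63.9868, payoff=11.3751, prob=0.034368
UUUDU: Ā=118.9614, payoff=21.1481, prob=0.056782
DDDUU: Ā=34.6850, payoff=5.8506, prob=0.020802
UDDUU: Ā=64.4848, payoff=10.8771, prob=0.034368
DUDUU: Ā=56.5548, payoff=18.8071, prob=0.034368
UUDUU: Ā=105.1441, payoff=34.9653, prob=0.056782
DDUUU: Ā=50.9245, payoff=24.4374, prob=0.034368
UDUUU: Ā=94.6765, payoff=45.4329, prob=0.056782
DUUUU: Ā=86.7465, payoff=53.3629, prob=0.056782
UUUUU: Ā=161.2753, payoff=99.2099, prob=0.093814
Price = Σ prob·payoff / R^5 = 20.852041 / 1.538624 = 13.5524

price = 13.5524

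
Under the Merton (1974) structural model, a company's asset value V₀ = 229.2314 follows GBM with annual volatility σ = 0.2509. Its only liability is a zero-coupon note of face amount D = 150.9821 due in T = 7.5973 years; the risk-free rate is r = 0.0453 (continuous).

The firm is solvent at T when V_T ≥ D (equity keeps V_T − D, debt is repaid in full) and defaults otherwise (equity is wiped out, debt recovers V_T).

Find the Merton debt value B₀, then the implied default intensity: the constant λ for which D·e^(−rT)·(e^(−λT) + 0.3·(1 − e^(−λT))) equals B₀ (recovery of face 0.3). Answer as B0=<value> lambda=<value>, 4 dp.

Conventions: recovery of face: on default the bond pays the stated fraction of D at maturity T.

Apply the equity-as-call identities (strike 150.9821, horizon 7.5973 years):
d₁ = [ln(V₀/D) + (r + σ²/2)T] / (σ√T)
   = [ln(229.2314/150.9821) + (0.0453 + 0.5·0.2509²)·7.5973] / (0.2509·√7.5973)
   = [0.417571 + 0.583286] / 0.691561 = 1.447243
d₂ = d₁ − σ√T = 1.447243 − 0.691561 = 0.755682
N(d₁) = 0.926086,  N(d₂) = 0.775080,  e^(−rT) = 0.708817
E₀ = V₀·N(d₁) − D·e^(−rT)·N(d₂)
   = 229.2314·0.926086 − 150.9821·0.708817·0.775080 = 129.339818
B₀ = V₀ − E₀ = 229.2314 − 129.339818 = 99.891582
e^(−λT) = (B₀·e^(rT)/D − 0.3)/(1 − 0.3) = (99.8916·1.410801/150.9821 − 0.3)/0.7 = 0.90486174
λ = −ln(0.90486174)/7.5973 = 0.013159

B0=99.8916 lambda=0.0132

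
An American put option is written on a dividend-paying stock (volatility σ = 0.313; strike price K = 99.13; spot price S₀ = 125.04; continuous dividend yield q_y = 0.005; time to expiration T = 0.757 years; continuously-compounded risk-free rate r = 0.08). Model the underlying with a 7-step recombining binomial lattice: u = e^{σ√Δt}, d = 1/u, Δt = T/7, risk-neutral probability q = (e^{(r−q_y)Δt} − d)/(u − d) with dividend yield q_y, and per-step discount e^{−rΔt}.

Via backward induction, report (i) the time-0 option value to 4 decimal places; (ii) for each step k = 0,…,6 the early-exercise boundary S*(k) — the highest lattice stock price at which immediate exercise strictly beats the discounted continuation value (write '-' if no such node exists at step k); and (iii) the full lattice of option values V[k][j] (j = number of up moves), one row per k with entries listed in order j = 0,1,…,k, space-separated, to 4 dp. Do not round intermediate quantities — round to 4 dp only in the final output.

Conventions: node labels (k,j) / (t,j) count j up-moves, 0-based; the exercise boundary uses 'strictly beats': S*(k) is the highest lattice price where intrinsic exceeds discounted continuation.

params: Δt=0.10814 u=1.10841 d=0.90219 q=0.51378 e^(-rΔt)=0.99139
t_7 payoffs: 38.2977 24.3925 7.3088 0.0000 0.0000 0.0000 0.0000 0.0000
t_6: node(6,0) S=67.4274 payoff=31.7026 vs cont=30.8851 → 31.7026 [stop]  node(6,1) S=82.8401 payoff=16.2899 vs cont=15.4807 → 16.2899 [stop]  node(6,2) S=101.7759 payoff=0.0000 vs cont=3.5231 → 3.5231 [wait]  node(6,3) S=125.0400 payoff=0.0000 vs cont=0.0000 → 0.0000 [wait]  node(6,4) S=153.6219 payoff=0.0000 vs cont=0.0000 → 0.0000 [wait]  node(6,5) S=188.7371 payoff=0.0000 vs cont=0.0000 → 0.0000 [wait]  node(6,6) S=231.8790 payoff=0.0000 vs cont=0.0000 → 0.0000 [wait]  ⇒ S*(6)=82.8401
t_5: node(5,0) S=74.7375 payoff=24.3925 vs cont=23.5790 → 24.3925 [stop]  node(5,1) S=91.8212 payoff=7.3088 vs cont=9.6467 → 9.6467 [wait]  node(5,2) S=112.8098 payoff=0.0000 vs cont=1.6982 → 1.6982 [wait]  node(5,3) S=138.5961 payoff=0.0000 vs cont=0.0000 → 0.0000 [wait]  node(5,4) S=170.2767 payoff=0.0000 vs cont=0.0000 → 0.0000 [wait]  node(5,5) S=209.1988 payoff=0.0000 vs cont=0.0000 → 0.0000 [wait]  ⇒ S*(5)=74.7375
t_4: node(4,0) S=82.8401 payoff=16.2899 vs cont=16.6716 → 16.6716 [wait]  node(4,1) S=101.7759 payoff=0.0000 vs cont=5.5150 → 5.5150 [wait]  node(4,2) S=125.0400 payoff=0.0000 vs cont=0.8186 → 0.8186 [wait]  node(4,3) S=153.6219 payoff=0.0000 vs cont=0.0000 → 0.0000 [wait]  node(4,4) S=188.7371 payoff=0.0000 vs cont=0.0000 → 0.0000 [wait]  ⇒ S*(4)=-
t_3: node(3,0) S=91.8212 payoff=7.3088 vs cont=10.8453 → 10.8453 [wait]  node(3,1) S=112.8098 payoff=0.0000 vs cont=3.0754 → 3.0754 [wait]  node(3,2) S=138.5961 payoff=0.0000 vs cont=0.3946 → 0.3946 [wait]  node(3,3) S=170.2767 payoff=0.0000 vs cont=0.0000 → 0.0000 [wait]  ⇒ S*(3)=-
t_2: node(2,0) S=101.7759 payoff=0.0000 vs cont=6.7943 → 6.7943 [wait]  node(2,1) S=125.0400 payoff=0.0000 vs cont=1.6834 → 1.6834 [wait]  node(2,2) S=153.6219 payoff=0.0000 vs cont=0.1902 → 0.1902 [wait]  ⇒ S*(2)=-
t_1: node(1,0) S=112.8098 payoff=0.0000 vs cont=4.1325 → 4.1325 [wait]  node(1,1) S=138.5961 payoff=0.0000 vs cont=0.9083 → 0.9083 [wait]  ⇒ S*(1)=-
t_0: node(0,0) S=125.0400 payoff=0.0000 vs cont=2.4547 → 2.4547 [wait]  ⇒ S*(0)=-

price = 2.4547
boundary = - - - - - 74.7375 82.8401
tree:
2.4547
4.1325 0.9083
6.7943 1.6834 0.1902
10.8453 3.0754 0.3946 0.0000
16.6716 5.5150 0.8186 0.0000 0.0000
24.3925 9.6467 1.6982 0.0000 0.0000 0.0000
31.7026 16.2899 3.5231 0.0000 0.0000 0.0000 0.0000
38.2977 24.3925 7.3088 0.0000 0.0000 0.0000 0.0000 0.0000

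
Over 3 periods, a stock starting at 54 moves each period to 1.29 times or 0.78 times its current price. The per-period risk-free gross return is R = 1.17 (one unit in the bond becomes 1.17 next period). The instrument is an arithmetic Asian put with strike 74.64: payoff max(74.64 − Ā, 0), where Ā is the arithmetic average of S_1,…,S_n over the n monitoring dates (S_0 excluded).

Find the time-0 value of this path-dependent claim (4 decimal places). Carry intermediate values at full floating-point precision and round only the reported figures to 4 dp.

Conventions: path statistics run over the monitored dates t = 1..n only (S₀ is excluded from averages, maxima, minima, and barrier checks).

With p* = (R−d)/(u−d) = 0.7647, sum probability × payoff across the paths and divide by R^3.
Enumerate all 2^3 = 8 price paths (U = up ×1.29, D = down ×0.78); each path with k up-moves has probability p*^k·(1−p*)^(3−k).
DDD: Ā=33.5331, payoff=41.1069, prob=0.013027
UDD: Ā=55.4586, payoff=19.1814, prob=0.042337
DUD: Ā=46.2786, payoff=28.3614, prob=0.042337
UUD: Ā=76.5378, payoff=0.0000, prob=0.137594
DDU: Ā=39.1182, payoff=35.5218, prob=0.042337
UDU: Ā=64.6956, payoff=9.9444, prob=0.137594
DUU: Ā=55.5156, payoff=19.1244, prob=0.137594
UUU: Ā=91.8142, payoff=0.0000, prob=0.447181
Price = Σ prob·payoff / R^3 = 8.051863 / 1.601613 = 5.0273

price = 5.0273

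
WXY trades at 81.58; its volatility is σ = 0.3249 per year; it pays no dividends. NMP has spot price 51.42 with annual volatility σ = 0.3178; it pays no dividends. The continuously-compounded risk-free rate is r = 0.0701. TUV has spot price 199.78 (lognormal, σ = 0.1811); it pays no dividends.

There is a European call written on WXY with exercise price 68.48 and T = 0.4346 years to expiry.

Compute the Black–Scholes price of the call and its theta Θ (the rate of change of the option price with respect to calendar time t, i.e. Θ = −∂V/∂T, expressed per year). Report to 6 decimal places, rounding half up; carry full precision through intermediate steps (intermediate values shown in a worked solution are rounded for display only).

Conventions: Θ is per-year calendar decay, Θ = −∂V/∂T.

price = 16.567928
Θ = -8.280056

σ√T = 0.3249·√0.4346 = 0.214188
d₁ = (ln(S/K) + (r+σ²/2)T) / (σ√T) = (ln(81.58/68.48) + (0.0701+0.3249²/2)·0.4346) / 0.214188 = (0.175042 + 0.053404) / 0.214188 = 1.066569
d₂ = d₁ − σ√T = 1.066569 − 0.214188 = 0.852382
e^{−rT} = 0.969994
N(d₁) = 0.856917,  N(d₂) = 0.802999
Call price V = S·N(d₁) − K·e^{−rT}·N(d₂) = 69.907274 − 53.339346 = 16.567928
φ(d₁) = (1/√(2π))·e^{−d₁²/2} = 0.225886
Θ = −S·φ(d₁)·σ/(2√T) − r·K·e^{−rT}·N(d₂) = −4.540968 − 3.739088 = -8.280056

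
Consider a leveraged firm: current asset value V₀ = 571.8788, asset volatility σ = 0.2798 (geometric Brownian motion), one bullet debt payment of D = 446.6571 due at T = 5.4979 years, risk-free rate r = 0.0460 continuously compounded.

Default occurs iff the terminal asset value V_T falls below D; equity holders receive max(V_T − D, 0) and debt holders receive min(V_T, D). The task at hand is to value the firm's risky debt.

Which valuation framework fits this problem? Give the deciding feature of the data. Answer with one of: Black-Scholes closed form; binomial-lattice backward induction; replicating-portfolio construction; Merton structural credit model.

Key observation: the data describe a firm's assets (V₀ = 571.8788, GBM) and a single zero-coupon debt of face 446.6571, so credit quantities follow from equity-as-call in the structural model.

framework: Merton structural credit model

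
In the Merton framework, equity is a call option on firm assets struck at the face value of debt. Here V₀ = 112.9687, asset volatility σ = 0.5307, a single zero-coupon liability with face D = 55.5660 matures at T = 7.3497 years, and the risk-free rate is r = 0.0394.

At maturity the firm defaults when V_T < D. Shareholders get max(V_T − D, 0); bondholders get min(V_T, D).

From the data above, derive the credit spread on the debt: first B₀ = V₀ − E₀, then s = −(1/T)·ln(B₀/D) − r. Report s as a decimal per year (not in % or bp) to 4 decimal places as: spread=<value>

Equity is a call on the firm's assets struck at D = 55.5660:
d₁ = [ln(V₀/D) + (r + σ²/2)T] / (σ√T)
   = [ln(112.9687/55.5660) + (0.0394 + 0.5·0.5307²)·7.3497] / (0.5307·√7.3497)
   = [0.709539 + 1.324572] / 1.438745 = 1.413809
d₂ = d₁ − σ√T = 1.413809 − 1.438745 = -0.024936
N(d₁) = 0.921291,  N(d₂) = 0.490053,  e^(−rT) = 0.748579
E₀ = V₀·N(d₁) − D·e^(−rT)·N(d₂)
   = 112.9687·0.921291 − 55.5660·0.748579·0.490053 = 83.693024
B₀ = V₀ − E₀ = 112.9687 − 83.693024 = 29.275676
spread = −(1/T)·ln(B₀/D) − r = −(1/7.3497)·ln(29.275676/55.5660) − 0.0394 = 0.04778920

spread=0.0478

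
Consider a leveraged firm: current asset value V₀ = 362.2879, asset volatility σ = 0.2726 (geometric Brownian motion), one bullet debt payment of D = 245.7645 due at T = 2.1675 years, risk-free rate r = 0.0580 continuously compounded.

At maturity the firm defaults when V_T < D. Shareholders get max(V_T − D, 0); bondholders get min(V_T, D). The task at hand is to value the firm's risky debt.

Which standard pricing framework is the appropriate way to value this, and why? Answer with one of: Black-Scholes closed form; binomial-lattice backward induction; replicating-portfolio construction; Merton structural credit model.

Key observation: a levered firm with one bullet debt due at 2.1675 years is the canonical structural-credit setup: equity is a call on the firm's assets struck at the face value.

framework: Merton structural credit model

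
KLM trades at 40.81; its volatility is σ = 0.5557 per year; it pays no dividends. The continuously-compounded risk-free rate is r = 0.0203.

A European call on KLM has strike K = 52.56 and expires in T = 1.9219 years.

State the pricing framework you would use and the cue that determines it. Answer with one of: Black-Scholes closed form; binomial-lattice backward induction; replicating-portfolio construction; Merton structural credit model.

Key observation: a European claim on KLM (strike 52.56) — a lognormal (GBM) underlying with constant rate and volatility — has an exact closed-form value; no lattice or capital structure is involved.

framework: Black-Scholes closed form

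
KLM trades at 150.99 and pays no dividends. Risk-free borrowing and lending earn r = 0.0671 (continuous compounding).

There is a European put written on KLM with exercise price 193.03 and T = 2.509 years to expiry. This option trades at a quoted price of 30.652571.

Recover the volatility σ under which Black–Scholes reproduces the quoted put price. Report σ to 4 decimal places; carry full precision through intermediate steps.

sigma = 0.2445

At σ = 0.2445 the Black–Scholes value reproduces the quote:
σ√T = 0.2445·√2.509 = 0.387284
d₁ = (ln(S/K) + (r+σ²/2)T) / (σ√T) = (ln(150.99/193.03) + (0.0671+0.2445²/2)·2.509) / 0.387284 = (-0.245632 + 0.243348) / 0.387284 = -0.005897
d₂ = d₁ − σ√T = -0.005897 − 0.387284 = -0.393181
e^{−rT} = 0.845055
N(−d₁) = 0.502353,  N(−d₂) = 0.652907
V = K·e^{−rT}·N(−d₂) − S·N(−d₁) = 106.502778 − 75.850207 = 30.652571 (the quoted price), and the Black–Scholes price is strictly increasing in σ, so σ is unique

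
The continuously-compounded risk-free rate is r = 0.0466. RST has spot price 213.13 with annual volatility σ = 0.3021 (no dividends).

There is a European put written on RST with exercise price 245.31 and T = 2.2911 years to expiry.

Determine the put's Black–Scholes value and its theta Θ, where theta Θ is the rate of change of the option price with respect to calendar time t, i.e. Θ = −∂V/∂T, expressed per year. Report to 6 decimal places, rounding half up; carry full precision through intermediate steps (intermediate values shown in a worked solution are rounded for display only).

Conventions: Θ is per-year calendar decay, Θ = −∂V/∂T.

price = 42.982711
Θ = -2.025433

σ√T = 0.3021·√2.2911 = 0.457270
d₁ = (ln(S/K) + (r+σ²/2)T) / (σ√T) = (ln(213.13/245.31) + (0.0466+0.3021²/2)·2.2911) / 0.457270 = (-0.140620 + 0.211313) / 0.457270 = 0.154597
d₂ = d₁ − σ√T = 0.154597 − 0.457270 = -0.302673
e^{−rT} = 0.898737
N(−d₁) = 0.438569,  N(−d₂) = 0.618930
Put price V = K·e^{−rT}·N(−d₂) − S·N(−d₁) = 136.454992 − 93.472281 = 42.982711
φ(d₁) = (1/√(2π))·e^{−d₁²/2} = 0.394203
Θ = −S·φ(d₁)·σ/(2√T) + r·K·e^{−rT}·N(−d₂) = −8.384235 + 6.358803 = -2.025433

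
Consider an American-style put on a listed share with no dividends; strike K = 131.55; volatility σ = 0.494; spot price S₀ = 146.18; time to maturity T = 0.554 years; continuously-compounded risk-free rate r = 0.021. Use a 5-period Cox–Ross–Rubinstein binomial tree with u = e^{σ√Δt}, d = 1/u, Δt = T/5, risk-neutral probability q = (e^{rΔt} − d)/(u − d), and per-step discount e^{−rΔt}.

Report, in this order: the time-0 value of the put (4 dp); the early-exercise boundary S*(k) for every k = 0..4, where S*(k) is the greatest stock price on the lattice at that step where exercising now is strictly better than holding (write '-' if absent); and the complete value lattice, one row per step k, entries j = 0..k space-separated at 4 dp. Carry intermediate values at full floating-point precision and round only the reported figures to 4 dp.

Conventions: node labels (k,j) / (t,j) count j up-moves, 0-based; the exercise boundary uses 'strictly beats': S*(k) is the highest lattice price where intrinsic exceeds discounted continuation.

price = 13.4259
boundary = - - - 89.2580 105.2109
tree:
13.4259
20.3400 5.5710
29.9217 9.4634 1.1392
42.2920 15.8978 2.1384 0.0000
55.8260 26.3391 4.0141 0.0000 0.0000
67.3079 42.2920 7.5350 0.0000 0.0000 0.0000

Δt=0.11080, u=1.17873, d=0.84837, q=0.46603, disc=e^(-rΔt)=0.99768
k=5 terminal: V=max(K-S,0) → 67.3079 42.2920 7.5350 0.0000 0.0000 0.0000
k=4: j=0 S=75.7240 intr=55.8260 cont=55.5203 V=55.8260[EX]; j=1 S=105.2109 intr=26.3391 cont=26.0334 V=26.3391[EX]; j=2 S=146.1800 intr=0.0000 cont=4.0141 V=4.0141[hold]; j=3 S=203.1025 intr=0.0000 cont=0.0000 V=0.0000[hold]; j=4 S=282.1906 intr=0.0000 cont=0.0000 V=0.0000[hold]  S*(4)=105.2109
k=3: j=0 S=89.2580 intr=42.2920 cont=41.9863 V=42.2920[EX]; j=1 S=124.0150 intr=7.5350 cont=15.8978 V=15.8978[hold]; j=2 S=172.3065 intr=0.0000 cont=2.1384 V=2.1384[hold]; j=3 S=239.4026 intr=0.0000 cont=0.0000 V=0.0000[hold]  S*(3)=89.2580
k=2: j=0 S=105.2109 intr=26.3391 cont=29.9217 V=29.9217[hold]; j=1 S=146.1800 intr=0.0000 cont=9.4634 V=9.4634[hold]; j=2 S=203.1025 intr=0.0000 cont=1.1392 V=1.1392[hold]  S*(2)=-
k=1: j=0 S=124.0150 intr=7.5350 cont=20.3400 V=20.3400[hold]; j=1 S=172.3065 intr=0.0000 cont=5.5710 V=5.5710[hold]  S*(1)=-
k=0: j=0 S=146.1800 intr=0.0000 cont=13.4259 V=13.4259[hold]  S*(0)=-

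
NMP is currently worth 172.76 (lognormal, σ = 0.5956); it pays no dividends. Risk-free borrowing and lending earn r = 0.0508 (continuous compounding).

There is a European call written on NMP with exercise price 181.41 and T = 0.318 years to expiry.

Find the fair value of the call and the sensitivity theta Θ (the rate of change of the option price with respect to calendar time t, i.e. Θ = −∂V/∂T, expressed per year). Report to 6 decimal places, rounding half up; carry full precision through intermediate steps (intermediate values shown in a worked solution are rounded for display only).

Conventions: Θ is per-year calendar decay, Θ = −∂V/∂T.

price = 20.661437
Θ = -39.891758

σ√T = 0.5956·√0.318 = 0.335868
d₁ = (ln(S/K) + (r+σ²/2)T) / (σ√T) = (ln(172.76/181.41) + (0.0508+0.5956²/2)·0.318) / 0.335868 = (-0.048856 + 0.072558) / 0.335868 = 0.070568
d₂ = d₁ − σ√T = 0.070568 − 0.335868 = -0.265299
e^{−rT} = 0.983975
N(d₁) = 0.528129,  N(d₂) = 0.395389
Call price V = S·N(d₁) − K·e^{−rT}·N(d₂) = 91.239629 − 70.578192 = 20.661437
φ(d₁) = (1/√(2π))·e^{−d₁²/2} = 0.397950
Θ = −S·φ(d₁)·σ/(2√T) − r·K·e^{−rT}·N(d₂) = −36.306386 − 3.585372 = -39.891758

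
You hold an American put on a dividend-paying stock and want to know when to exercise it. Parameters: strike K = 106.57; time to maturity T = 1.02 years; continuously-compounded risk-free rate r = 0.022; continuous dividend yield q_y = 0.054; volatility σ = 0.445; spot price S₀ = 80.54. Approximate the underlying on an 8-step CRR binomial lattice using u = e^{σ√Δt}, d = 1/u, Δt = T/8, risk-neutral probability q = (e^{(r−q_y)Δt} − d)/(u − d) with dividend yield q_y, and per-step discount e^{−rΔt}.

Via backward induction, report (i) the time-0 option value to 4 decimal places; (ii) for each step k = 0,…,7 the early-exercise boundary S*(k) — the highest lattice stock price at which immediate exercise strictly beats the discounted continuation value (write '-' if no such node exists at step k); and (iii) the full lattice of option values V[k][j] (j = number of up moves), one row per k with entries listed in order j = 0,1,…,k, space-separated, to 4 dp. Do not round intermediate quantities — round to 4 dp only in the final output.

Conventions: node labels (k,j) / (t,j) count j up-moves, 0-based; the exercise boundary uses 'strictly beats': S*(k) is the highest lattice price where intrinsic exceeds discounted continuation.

Δt=0.12750, u=1.17222, d=0.85308, q=0.44760, disc=e^(-rΔt)=0.99720
k=8 terminal: V=max(K-S,0) → 83.9784 75.5270 63.9140 47.9568 26.0300 0.0000 0.0000 0.0000 0.0000
k=7: j=0 S=26.4823 intr=80.0877 cont=79.9709 V=80.0877[EX]; j=1 S=36.3891 intr=70.1809 cont=70.1320 V=70.1809[EX]; j=2 S=50.0020 intr=56.5680 cont=56.6125 V=56.6125[hold]; j=3 S=68.7074 intr=37.8626 cont=38.0355 V=38.0355[hold]; j=4 S=94.4104 intr=12.1596 cont=14.3387 V=14.3387[hold]; j=5 S=129.7286 intr=0.0000 cont=0.0000 V=0.0000[hold]; j=6 S=178.2591 intr=0.0000 cont=0.0000 V=0.0000[hold]; j=7 S=244.9444 intr=0.0000 cont=0.0000 V=0.0000[hold]  S*(7)=36.3891
k=6: j=0 S=31.0430 intr=75.5270 cont=75.4415 V=75.5270[EX]; j=1 S=42.6560 intr=63.9140 cont=63.9281 V=63.9281[hold]; j=2 S=58.6132 intr=47.9568 cont=48.1622 V=48.1622[hold]; j=3 S=80.5400 intr=26.0300 cont=27.3520 V=27.3520[hold]; j=4 S=110.6694 intr=0.0000 cont=7.8985 V=7.8985[hold]; j=5 S=152.0700 intr=0.0000 cont=0.0000 V=0.0000[hold]; j=6 S=208.9583 intr=0.0000 cont=0.0000 V=0.0000[hold]  S*(6)=31.0430
k=5: j=0 S=36.3891 intr=70.1809 cont=70.1383 V=70.1809[EX]; j=1 S=50.0020 intr=56.5680 cont=56.7120 V=56.7120[hold]; j=2 S=68.7074 intr=37.8626 cont=38.7387 V=38.7387[hold]; j=3 S=94.4104 intr=12.1596 cont=18.5924 V=18.5924[hold]; j=4 S=129.7286 intr=0.0000 cont=4.3509 V=4.3509[hold]; j=5 S=178.2591 intr=0.0000 cont=0.0000 V=0.0000[hold]  S*(5)=36.3891
k=4: j=0 S=42.6560 intr=63.9140 cont=63.9725 V=63.9725[hold]; j=1 S=58.6132 intr=47.9568 cont=48.5308 V=48.5308[hold]; j=2 S=80.5400 intr=26.0300 cont=29.6379 V=29.6379[hold]; j=3 S=110.6694 intr=0.0000 cont=12.1836 V=12.1836[hold]; j=4 S=152.0700 intr=0.0000 cont=2.3967 V=2.3967[hold]  S*(4)=-
k=3: j=0 S=50.0020 intr=56.5680 cont=56.9009 V=56.9009[hold]; j=1 S=68.7074 intr=37.8626 cont=39.9621 V=39.9621[hold]; j=2 S=94.4104 intr=12.1596 cont=21.7642 V=21.7642[hold]; j=3 S=129.7286 intr=0.0000 cont=7.7811 V=7.7811[hold]  S*(3)=-
k=2: j=0 S=58.6132 intr=47.9568 cont=49.1810 V=49.1810[hold]; j=1 S=80.5400 intr=26.0300 cont=31.7276 V=31.7276[hold]; j=2 S=110.6694 intr=0.0000 cont=15.4620 V=15.4620[hold]  S*(2)=-
k=1: j=0 S=68.7074 intr=37.8626 cont=41.2529 V=41.2529[hold]; j=1 S=94.4104 intr=12.1596 cont=24.3786 V=24.3786[hold]  S*(1)=-
k=0: j=0 S=80.5400 intr=26.0300 cont=33.6056 V=33.6056[hold]  S*(0)=-

price = 33.6056
boundary = - - - - - 36.3891 31.0430 36.3891
tree:
33.6056
41.2529 24.3786
49.1810 31.7276 15.4620
56.9009 39.9621 21.7642 7.7811
63.9725 48.5308 29.6379 12.1836 2.3967
70.1809 56.7120 38.7387 18.5924 4.3509 0.0000
75.5270 63.9281 48.1622 27.3520 7.8985 0.0000 0.0000
80.0877 70.1809 56.6125 38.0355 14.3387 0.0000 0.0000 0.0000
83.9784 75.5270 63.9140 47.9568 26.0300 0.0000 0.0000 0.0000 0.0000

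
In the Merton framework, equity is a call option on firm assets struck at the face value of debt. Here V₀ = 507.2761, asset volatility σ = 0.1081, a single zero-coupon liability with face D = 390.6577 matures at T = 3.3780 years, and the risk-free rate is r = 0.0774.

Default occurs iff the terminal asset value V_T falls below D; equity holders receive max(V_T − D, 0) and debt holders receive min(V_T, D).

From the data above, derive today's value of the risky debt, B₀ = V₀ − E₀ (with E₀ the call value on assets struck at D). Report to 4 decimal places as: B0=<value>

B0=300.6761

Work the structural quantities from V₀ = 507.2761 against face 390.6577:
d₁ = [ln(V₀/D) + (r + σ²/2)T] / (σ√T)
   = [ln(507.2761/390.6577) + (0.0774 + 0.5·0.1081²)·3.3780] / (0.1081·√3.3780)
   = [0.261224 + 0.281194] / 0.198681 = 2.730100
d₂ = d₁ − σ√T = 2.730100 − 0.198681 = 2.531419
N(d₁) = 0.996834,  N(d₂) = 0.994320,  e^(−rT) = 0.769929
E₀ = V₀·N(d₁) − D·e^(−rT)·N(d₂)
   = 507.2761·0.996834 − 390.6577·0.769929·0.994320 = 206.600014
B₀ = V₀ − E₀ = 507.2761 − 206.600014 = 300.676086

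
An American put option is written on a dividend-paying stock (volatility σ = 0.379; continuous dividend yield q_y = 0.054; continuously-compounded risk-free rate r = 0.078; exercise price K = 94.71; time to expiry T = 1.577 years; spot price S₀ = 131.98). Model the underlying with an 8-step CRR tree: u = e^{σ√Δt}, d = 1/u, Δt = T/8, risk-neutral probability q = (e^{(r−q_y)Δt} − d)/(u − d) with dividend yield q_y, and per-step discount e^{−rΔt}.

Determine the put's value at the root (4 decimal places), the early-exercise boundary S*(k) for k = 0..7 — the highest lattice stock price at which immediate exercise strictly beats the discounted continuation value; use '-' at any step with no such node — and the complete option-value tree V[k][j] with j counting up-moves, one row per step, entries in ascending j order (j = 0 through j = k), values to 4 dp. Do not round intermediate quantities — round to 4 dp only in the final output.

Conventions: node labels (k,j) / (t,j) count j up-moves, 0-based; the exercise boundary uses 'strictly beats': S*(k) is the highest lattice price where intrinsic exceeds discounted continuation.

price = 5.7647
boundary = - - - - - 56.8999 67.3273 79.6655
tree:
5.7647
8.9220 2.4229
13.4827 4.1143 0.6107
19.7847 6.8770 1.1595 0.0169
27.9881 11.2596 2.2013 0.0325 0.0000
37.8101 17.9218 4.1782 0.0626 0.0000 0.0000
46.6225 27.3827 7.9291 0.1203 0.0000 0.0000 0.0000
54.0701 37.8101 15.0445 0.2315 0.0000 0.0000 0.0000 0.0000
60.3642 46.6225 27.3827 0.4452 0.0000 0.0000 0.0000 0.0000 0.0000

Δt=0.19712  u=1.18326  d=0.84512  q=0.47206  discount=0.98474
step 8 (expiry): payoffs max(K−S,0) = 60.3642 46.6225 27.3827 0.4452 0.0000 0.0000 0.0000 0.0000 0.0000
step 7: (k=7,j=0): S=40.6399, K−S=54.0701, hold=53.0553 ⇒ V=54.0701 exercise | (k=7,j=1): S=56.8999, K−S=37.8101, hold=36.9675 ⇒ V=37.8101 exercise | (k=7,j=2): S=79.6655, K−S=15.0445, hold=14.4429 ⇒ V=15.0445 exercise | (k=7,j=3): S=111.5395, K−S=0.0000, hold=0.2315 ⇒ V=0.2315 continue | (k=7,j=4): S=156.1663, K−S=0.0000, hold=0.0000 ⇒ V=0.0000 continue | (k=7,j=5): S=218.6483, K−S=0.0000, hold=0.0000 ⇒ V=0.0000 continue | (k=7,j=6): S=306.1291, K−S=0.0000, hold=0.0000 ⇒ V=0.0000 continue | (k=7,j=7): S=428.6109, K−S=0.0000, hold=0.0000 ⇒ V=0.0000 continue  boundary S*=79.6655
step 6: (k=6,j=0): S=48.0875, K−S=46.6225, hold=45.6866 ⇒ V=46.6225 exercise | (k=6,j=1): S=67.3273, K−S=27.3827, hold=26.6505 ⇒ V=27.3827 exercise | (k=6,j=2): S=94.2648, K−S=0.4452, hold=7.9291 ⇒ V=7.9291 continue | (k=6,j=3): S=131.9800, K−S=0.0000, hold=0.1203 ⇒ V=0.1203 continue | (k=6,j=4): S=184.7850, K−S=0.0000, hold=0.0000 ⇒ V=0.0000 continue | (k=6,j=5): S=258.7172, K−S=0.0000, hold=0.0000 ⇒ V=0.0000 continue | (k=6,j=6): S=362.2296, K−S=0.0000, hold=0.0000 ⇒ V=0.0000 continue  boundary S*=67.3273
step 5: (k=5,j=0): S=56.8999, K−S=37.8101, hold=36.9675 ⇒ V=37.8101 exercise | (k=5,j=1): S=79.6655, K−S=15.0445, hold=17.9218 ⇒ V=17.9218 continue | (k=5,j=2): S=111.5395, K−S=0.0000, hold=4.1782 ⇒ V=4.1782 continue | (k=5,j=3): S=156.1663, K−S=0.0000, hold=0.0626 ⇒ V=0.0626 continue | (k=5,j=4): S=218.6483, K−S=0.0000, hold=0.0000 ⇒ V=0.0000 continue | (k=5,j=5): S=306.1291, K−S=0.0000, hold=0.0000 ⇒ V=0.0000 continue  boundary S*=56.8999
step 4: (k=4,j=0): S=67.3273, K−S=27.3827, hold=27.9881 ⇒ V=27.9881 continue | (k=4,j=1): S=94.2648, K−S=0.4452, hold=11.2596 ⇒ V=11.2596 continue | (k=4,j=2): S=131.9800, K−S=0.0000, hold=2.2013 ⇒ V=2.2013 continue | (k=4,j=3): S=184.7850, K−S=0.0000, hold=0.0325 ⇒ V=0.0325 continue | (k=4,j=4): S=258.7172, K−S=0.0000, hold=0.0000 ⇒ V=0.0000 continue  boundary S*=-
step 3: (k=3,j=0): S=79.6655, K−S=15.0445, hold=19.7847 ⇒ V=19.7847 continue | (k=3,j=1): S=111.5395, K−S=0.0000, hold=6.8770 ⇒ V=6.8770 continue | (k=3,j=2): S=156.1663, K−S=0.0000, hold=1.1595 ⇒ V=1.1595 continue | (k=3,j=3): S=218.6483, K−S=0.0000, hold=0.0169 ⇒ V=0.0169 continue  boundary S*=-
step 2: (k=2,j=0): S=94.2648, K−S=0.4452, hold=13.4827 ⇒ V=13.4827 continue | (k=2,j=1): S=131.9800, K−S=0.0000, hold=4.1143 ⇒ V=4.1143 continue | (k=2,j=2): S=184.7850, K−S=0.0000, hold=0.6107 ⇒ V=0.6107 continue  boundary S*=-
step 1: (k=1,j=0): S=111.5395, K−S=0.0000, hold=8.9220 ⇒ V=8.9220 continue | (k=1,j=1): S=156.1663, K−S=0.0000, hold=2.4229 ⇒ V=2.4229 continue  boundary S*=-
step 0: (k=0,j=0): S=131.9800, K−S=0.0000, hold=5.7647 ⇒ V=5.7647 continue  boundary S*=-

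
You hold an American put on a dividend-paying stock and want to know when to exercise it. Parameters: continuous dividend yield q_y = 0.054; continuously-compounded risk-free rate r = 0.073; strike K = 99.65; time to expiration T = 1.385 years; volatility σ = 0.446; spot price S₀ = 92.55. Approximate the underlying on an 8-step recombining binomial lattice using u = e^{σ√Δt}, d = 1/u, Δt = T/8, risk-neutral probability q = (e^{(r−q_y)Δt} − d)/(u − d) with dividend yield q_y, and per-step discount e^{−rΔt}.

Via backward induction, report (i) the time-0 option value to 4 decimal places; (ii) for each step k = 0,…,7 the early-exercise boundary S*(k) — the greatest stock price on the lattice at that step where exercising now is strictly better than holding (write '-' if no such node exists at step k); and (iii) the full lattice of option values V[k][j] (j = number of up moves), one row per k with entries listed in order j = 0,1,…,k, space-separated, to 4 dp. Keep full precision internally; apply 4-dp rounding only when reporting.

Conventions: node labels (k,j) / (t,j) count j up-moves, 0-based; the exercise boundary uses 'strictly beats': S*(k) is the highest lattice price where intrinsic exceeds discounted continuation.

Δt=0.17313  u=1.20391  d=0.83063  q=0.46257  discount=0.98744
step 8 (expiry): payoffs max(K−S,0) = 78.6785 69.2540 55.5942 35.7958 7.1000 0.0000 0.0000 0.0000 0.0000
step 7: (k=7,j=0): S=25.2478, K−S=74.4022, hold=73.3857 ⇒ V=74.4022 exercise | (k=7,j=1): S=36.5940, K−S=63.0560, hold=62.1451 ⇒ V=63.0560 exercise | (k=7,j=2): S=53.0391, K−S=46.6109, hold=45.8529 ⇒ V=46.6109 exercise | (k=7,j=3): S=76.8746, K−S=22.7754, hold=22.2392 ⇒ V=22.7754 exercise | (k=7,j=4): S=111.4217, K−S=0.0000, hold=3.7679 ⇒ V=3.7679 continue | (k=7,j=5): S=161.4940, K−S=0.0000, hold=0.0000 ⇒ V=0.0000 continue | (k=7,j=6): S=234.0685, K−S=0.0000, hold=0.0000 ⇒ V=0.0000 continue | (k=7,j=7): S=339.2577, K−S=0.0000, hold=0.0000 ⇒ V=0.0000 continue  boundary S*=76.8746
step 6: (k=6,j=0): S=30.3960, K−S=69.2540, hold=68.2854 ⇒ V=69.2540 exercise | (k=6,j=1): S=44.0558, K−S=55.5942, hold=54.7527 ⇒ V=55.5942 exercise | (k=6,j=2): S=63.8542, K−S=35.7958, hold=35.1385 ⇒ V=35.7958 exercise | (k=6,j=3): S=92.5500, K−S=7.1000, hold=13.8075 ⇒ V=13.8075 continue | (k=6,j=4): S=134.1415, K−S=0.0000, hold=1.9995 ⇒ V=1.9995 continue | (k=6,j=5): S=194.4239, K−S=0.0000, hold=0.0000 ⇒ V=0.0000 continue | (k=6,j=6): S=281.7970, K−S=0.0000, hold=0.0000 ⇒ V=0.0000 continue  boundary S*=63.8542
step 5: (k=5,j=0): S=36.5940, K−S=63.0560, hold=62.1451 ⇒ V=63.0560 exercise | (k=5,j=1): S=53.0391, K−S=46.6109, hold=45.8529 ⇒ V=46.6109 exercise | (k=5,j=2): S=76.8746, K−S=22.7754, hold=25.3029 ⇒ V=25.3029 continue | (k=5,j=3): S=111.4217, K−S=0.0000, hold=8.2407 ⇒ V=8.2407 continue | (k=5,j=4): S=161.4940, K−S=0.0000, hold=1.0611 ⇒ V=1.0611 continue | (k=5,j=5): S=234.0685, K−S=0.0000, hold=0.0000 ⇒ V=0.0000 continue  boundary S*=53.0391
step 4: (k=4,j=0): S=44.0558, K−S=55.5942, hold=54.7527 ⇒ V=55.5942 exercise | (k=4,j=1): S=63.8542, K−S=35.7958, hold=36.2930 ⇒ V=36.2930 continue | (k=4,j=2): S=92.5500, K−S=7.1000, hold=17.1919 ⇒ V=17.1919 continue | (k=4,j=3): S=134.1415, K−S=0.0000, hold=4.8579 ⇒ V=4.8579 continue | (k=4,j=4): S=194.4239, K−S=0.0000, hold=0.5631 ⇒ V=0.5631 continue  boundary S*=44.0558
step 3: (k=3,j=0): S=53.0391, K−S=46.6109, hold=46.0800 ⇒ V=46.6109 exercise | (k=3,j=1): S=76.8746, K−S=22.7754, hold=27.1126 ⇒ V=27.1126 continue | (k=3,j=2): S=111.4217, K−S=0.0000, hold=11.3424 ⇒ V=11.3424 continue | (k=3,j=3): S=161.4940, K−S=0.0000, hold=2.8352 ⇒ V=2.8352 continue  boundary S*=53.0391
step 2: (k=2,j=0): S=63.8542, K−S=35.7958, hold=37.1195 ⇒ V=37.1195 continue | (k=2,j=1): S=92.5500, K−S=7.1000, hold=19.5690 ⇒ V=19.5690 continue | (k=2,j=2): S=134.1415, K−S=0.0000, hold=7.3142 ⇒ V=7.3142 continue  boundary S*=-
step 1: (k=1,j=0): S=76.8746, K−S=22.7754, hold=28.6370 ⇒ V=28.6370 continue | (k=1,j=1): S=111.4217, K−S=0.0000, hold=13.7258 ⇒ V=13.7258 continue  boundary S*=-
step 0: (k=0,j=0): S=92.5500, K−S=7.1000, hold=21.4666 ⇒ V=21.4666 continue  boundary S*=-

price = 21.4666
boundary = - - - 53.0391 44.0558 53.0391 63.8542 76.8746
tree:
21.4666
28.6370 13.7258
37.1195 19.5690 7.3142
46.6109 27.1126 11.3424 2.8352
55.5942 36.2930 17.1919 4.8579 0.5631
63.0560 46.6109 25.3029 8.2407 1.0611 0.0000
69.2540 55.5942 35.7958 13.8075 1.9995 0.0000 0.0000
74.4022 63.0560 46.6109 22.7754 3.7679 0.0000 0.0000 0.0000
78.6785 69.2540 55.5942 35.7958 7.1000 0.0000 0.0000 0.0000 0.0000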